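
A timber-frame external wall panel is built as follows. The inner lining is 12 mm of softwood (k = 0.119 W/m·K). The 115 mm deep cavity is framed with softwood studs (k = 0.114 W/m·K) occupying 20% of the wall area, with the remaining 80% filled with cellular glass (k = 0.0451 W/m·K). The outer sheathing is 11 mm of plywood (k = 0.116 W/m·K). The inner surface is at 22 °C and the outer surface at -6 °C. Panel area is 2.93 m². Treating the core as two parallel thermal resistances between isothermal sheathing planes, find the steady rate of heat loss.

Sheathing layers in series; stud and cavity paths in parallel between them.
R_inner = 0.012/(0.119×2.93) = 0.03442 K/W
R_stud  = 0.115/(0.114×0.2×2.93) = 1.721 K/W
R_cav   = 0.115/(0.0451×0.8×2.93) = 1.088 K/W
1/R_core = 1/R_stud + 1/R_cav → R_core = 0.6666 K/W
R_outer = 0.011/(0.116×2.93) = 0.03236 K/W
R_total = 0.7334 K/W
Q = ΔT/R_total = 28/0.7334

Q ≈ 38.2 W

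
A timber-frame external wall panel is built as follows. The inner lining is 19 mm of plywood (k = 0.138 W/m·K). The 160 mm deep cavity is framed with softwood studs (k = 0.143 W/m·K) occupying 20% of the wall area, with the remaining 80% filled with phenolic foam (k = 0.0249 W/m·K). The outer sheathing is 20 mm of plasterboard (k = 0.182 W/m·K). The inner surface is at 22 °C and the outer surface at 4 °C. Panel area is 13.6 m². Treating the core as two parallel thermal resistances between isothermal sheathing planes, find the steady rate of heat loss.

Sheathing layers in series; stud and cavity paths in parallel between them.
R_inner = 0.019/(0.138×13.6) = 0.01012 K/W
R_stud  = 0.16/(0.143×0.2×13.6) = 0.4114 K/W
R_cav   = 0.16/(0.0249×0.8×13.6) = 0.5906 K/W
1/R_core = 1/R_stud + 1/R_cav → R_core = 0.2425 K/W
R_outer = 0.02/(0.182×13.6) = 0.00808 K/W
R_total = 0.2607 K/W
Q = ΔT/R_total = 18/0.2607

Q ≈ 69.1 W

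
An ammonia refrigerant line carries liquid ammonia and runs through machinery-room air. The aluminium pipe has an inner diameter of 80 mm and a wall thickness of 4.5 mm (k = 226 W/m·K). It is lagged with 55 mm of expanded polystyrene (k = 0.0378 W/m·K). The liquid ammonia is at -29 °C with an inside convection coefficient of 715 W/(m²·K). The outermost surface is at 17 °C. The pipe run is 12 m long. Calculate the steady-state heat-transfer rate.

Q ≈ 163 W

Radial resistances (cylindrical: R_cond = ln(r_o/r_i)/(2πkL), R_conv = 1/(h·2πrL)):
R_inner film = 1/(h_i·2πr₁L) = 1/(715×2π×0.04×12) = 4.637×10^-4 K/W
R_aluminium pipe wall = ln(44.5/40)/(2π×226×12) = 6.256×10^-6 K/W
R_expanded polystyrene = ln(99.5/44.5)/(2π×0.0378×12) = 0.2823 K/W
R_total = 0.2828 K/W
Q = ΔT/R_total = 46/0.2828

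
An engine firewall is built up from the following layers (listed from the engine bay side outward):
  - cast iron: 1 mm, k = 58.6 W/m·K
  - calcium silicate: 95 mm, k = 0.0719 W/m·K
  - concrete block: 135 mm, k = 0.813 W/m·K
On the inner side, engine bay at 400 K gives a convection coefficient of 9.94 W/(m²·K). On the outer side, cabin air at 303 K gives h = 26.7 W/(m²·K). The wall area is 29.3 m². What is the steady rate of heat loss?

Q ≈ 1750 W

Thermal resistances in series:
R_inner film = 1/(h_i·A) = 1/(9.94×29.3) = 0.003434 K/W
R_cast iron = L/(kA) = 0.001/(58.6×29.3) = 5.824×10^-7 K/W
R_calcium silicate = L/(kA) = 0.095/(0.0719×29.3) = 0.04509 K/W
R_concrete block = L/(kA) = 0.135/(0.813×29.3) = 0.005667 K/W
R_outer film = 1/(h_o·A) = 1/(26.7×29.3) = 0.001278 K/W
R_total = 0.05547 K/W
Q = ΔT / R_total = 97 / 0.05547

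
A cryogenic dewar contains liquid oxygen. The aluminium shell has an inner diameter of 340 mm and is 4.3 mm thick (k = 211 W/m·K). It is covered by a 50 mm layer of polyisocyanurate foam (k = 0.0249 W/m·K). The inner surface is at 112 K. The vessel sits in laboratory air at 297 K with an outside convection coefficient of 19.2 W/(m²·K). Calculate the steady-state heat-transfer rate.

Q ≈ 44.4 W

Radial (spherical) resistances in series:
R_aluminium shell = (1/0.17 − 1/0.1743)/(4π×211) = 5.473×10^-5 K/W
R_polyisocyanurate foam = (1/0.1743 − 1/0.2243)/(4π×0.0249) = 4.087 K/W
R_outer film = 1/(h·4πr_o²) = 1/(19.2×4π×0.2243²) = 0.08238 K/W
R_total = 4.17 K/W
Q = ΔT/R_total = 185/4.17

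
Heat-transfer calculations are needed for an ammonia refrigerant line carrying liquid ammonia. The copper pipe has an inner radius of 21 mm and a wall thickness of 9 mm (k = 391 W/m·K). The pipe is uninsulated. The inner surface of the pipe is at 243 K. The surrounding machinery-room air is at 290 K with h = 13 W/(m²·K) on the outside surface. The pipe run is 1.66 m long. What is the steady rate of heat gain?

Q ≈ 191 W

For a radial system each layer contributes R = ln(r_out/r_in)/(2πkL); films add R = 1/(hA).
R_copper pipe wall = ln(30/21)/(2π×391×1.66) = 8.746×10^-5 K/W
R_outer film = 1/(h_o·2πr_oL) = 1/(13×2π×0.03×1.66) = 0.2458 K/W
R_total = 0.2459 K/W
Q = ΔT/R_total = 47/0.2459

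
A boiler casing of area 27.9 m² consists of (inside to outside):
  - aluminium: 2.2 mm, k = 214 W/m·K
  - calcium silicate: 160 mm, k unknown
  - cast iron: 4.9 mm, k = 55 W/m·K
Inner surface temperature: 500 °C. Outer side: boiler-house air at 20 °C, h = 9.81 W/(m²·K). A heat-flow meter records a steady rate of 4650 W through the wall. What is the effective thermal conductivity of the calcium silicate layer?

Thermal resistances in series:
R_aluminium = L/(kA) = 0.0022/(214×27.9) = 3.685×10^-7 K/W
R_cast iron = L/(kA) = 0.0049/(55×27.9) = 3.193×10^-6 K/W
R_outer film = 1/(h_o·A) = 1/(9.81×27.9) = 0.003654 K/W
Sum of known resistances R_other = 0.003657 K/W
Total R = ΔT/Q = 480/4650 = 0.1032 K/W
R_calcium silicate = R_total − R_other = 0.09957 K/W
k = L/(R·A) = 0.16/(0.09957×27.9)

k ≈ 0.0576 W/(m·K)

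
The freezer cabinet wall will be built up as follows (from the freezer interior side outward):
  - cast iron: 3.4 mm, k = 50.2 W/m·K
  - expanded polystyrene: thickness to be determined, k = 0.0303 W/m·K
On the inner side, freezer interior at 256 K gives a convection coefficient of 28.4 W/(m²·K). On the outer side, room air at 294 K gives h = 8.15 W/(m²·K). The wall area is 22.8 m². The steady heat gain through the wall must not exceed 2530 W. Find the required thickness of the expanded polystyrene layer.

L ≈ 5.59 mm

Thermal resistances in series:
R_inner film = 1/(h_i·A) = 1/(28.4×22.8) = 0.001544 K/W
R_cast iron = L/(kA) = 0.0034/(50.2×22.8) = 2.971×10^-6 K/W
R_outer film = 1/(h_o·A) = 1/(8.15×22.8) = 0.005382 K/W
Sum of the known resistances R_other = 0.006929 K/W
Required total resistance R_tot = ΔT/Q_allow = 38/2530 = 0.01502 K/W
R_expanded polystyrene = R_tot − R_other = 0.008091 K/W
L = R·k·A = 0.008091×0.0303×22.8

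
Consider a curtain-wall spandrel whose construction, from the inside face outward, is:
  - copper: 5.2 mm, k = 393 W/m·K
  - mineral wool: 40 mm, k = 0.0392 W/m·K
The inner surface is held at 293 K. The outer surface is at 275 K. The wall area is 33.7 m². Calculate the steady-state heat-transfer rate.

Q ≈ 594 W

Series thermal resistances:
R_copper = L/(kA) = 0.0052/(393×33.7) = 3.926×10^-7 K/W
R_mineral wool = L/(kA) = 0.04/(0.0392×33.7) = 0.03028 K/W
R_total = 0.03028 K/W
Q = ΔT / R_total = 18 / 0.03028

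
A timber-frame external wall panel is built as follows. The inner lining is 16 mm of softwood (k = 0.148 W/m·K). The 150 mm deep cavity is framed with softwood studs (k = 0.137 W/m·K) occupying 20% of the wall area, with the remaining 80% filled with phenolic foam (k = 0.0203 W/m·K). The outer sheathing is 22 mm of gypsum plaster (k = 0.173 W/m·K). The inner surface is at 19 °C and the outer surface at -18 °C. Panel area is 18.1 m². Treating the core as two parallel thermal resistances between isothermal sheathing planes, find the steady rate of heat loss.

Sheathing layers in series; stud and cavity paths in parallel between them.
R_inner = 0.016/(0.148×18.1) = 0.005973 K/W
R_stud  = 0.15/(0.137×0.2×18.1) = 0.3025 K/W
R_cav   = 0.15/(0.0203×0.8×18.1) = 0.5103 K/W
1/R_core = 1/R_stud + 1/R_cav → R_core = 0.1899 K/W
R_outer = 0.022/(0.173×18.1) = 0.007026 K/W
R_total = 0.2029 K/W
Q = ΔT/R_total = 37/0.2029

Q ≈ 182 W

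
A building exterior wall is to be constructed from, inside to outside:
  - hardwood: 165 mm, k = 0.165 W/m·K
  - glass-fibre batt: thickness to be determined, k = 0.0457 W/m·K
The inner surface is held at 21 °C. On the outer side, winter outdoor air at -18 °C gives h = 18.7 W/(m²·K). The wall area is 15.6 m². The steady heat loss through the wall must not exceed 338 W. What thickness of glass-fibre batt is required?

Treating each layer as a thermal resistance in series:
R_hardwood = L/(kA) = 0.165/(0.165×15.6) = 0.0641 K/W
R_outer film = 1/(h_o·A) = 1/(18.7×15.6) = 0.003428 K/W
Sum of the known resistances R_other = 0.06753 K/W
Required total resistance R_tot = ΔT/Q_allow = 39/338 = 0.1154 K/W
R_glass-fibre batt = R_tot − R_other = 0.04785 K/W
L = R·k·A = 0.04785×0.0457×15.6

L ≈ 34.1 mm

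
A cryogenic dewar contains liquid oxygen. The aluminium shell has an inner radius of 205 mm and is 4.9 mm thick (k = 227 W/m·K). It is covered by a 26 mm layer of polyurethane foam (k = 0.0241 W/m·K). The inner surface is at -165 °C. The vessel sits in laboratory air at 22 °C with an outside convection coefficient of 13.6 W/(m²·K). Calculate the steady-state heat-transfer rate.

Q ≈ 102 W

Each spherical layer contributes R = (1/r_i − 1/r_o)/(4πk):
R_aluminium shell = (1/0.205 − 1/0.2099)/(4π×227) = 3.992×10^-5 K/W
R_polyurethane foam = (1/0.2099 − 1/0.2359)/(4π×0.0241) = 1.734 K/W
R_outer film = 1/(h·4πr_o²) = 1/(13.6×4π×0.2359²) = 0.1051 K/W
R_total = 1.839 K/W
Q = ΔT/R_total = 187/1.839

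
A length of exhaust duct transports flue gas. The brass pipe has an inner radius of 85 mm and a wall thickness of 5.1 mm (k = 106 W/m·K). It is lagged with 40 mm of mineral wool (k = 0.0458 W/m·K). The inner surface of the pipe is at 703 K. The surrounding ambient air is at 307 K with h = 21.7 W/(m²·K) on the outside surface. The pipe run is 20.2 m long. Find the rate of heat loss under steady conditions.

Cylindrical conduction, so R = ln(r₂/r₁)/(2πkL) per layer, in series:
R_brass pipe wall = ln(90.1/85)/(2π×106×20.2) = 4.331×10^-6 K/W
R_mineral wool = ln(130.1/90.1)/(2π×0.0458×20.2) = 0.0632 K/W
R_outer film = 1/(h_o·2πr_oL) = 1/(21.7×2π×0.1301×20.2) = 0.002791 K/W
R_total = 0.066 K/W
Q = ΔT/R_total = 396/0.066

Q ≈ 6000 W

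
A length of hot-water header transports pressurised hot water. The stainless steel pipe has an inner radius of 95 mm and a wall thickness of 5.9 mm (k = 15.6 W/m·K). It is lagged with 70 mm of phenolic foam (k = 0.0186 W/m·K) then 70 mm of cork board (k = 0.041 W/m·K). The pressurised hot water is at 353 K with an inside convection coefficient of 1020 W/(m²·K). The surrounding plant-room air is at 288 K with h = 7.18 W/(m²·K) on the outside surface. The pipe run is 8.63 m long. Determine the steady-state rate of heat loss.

Cylindrical conduction, so R = ln(r₂/r₁)/(2πkL) per layer, in series:
R_inner film = 1/(h_i·2πr₁L) = 1/(1020×2π×0.095×8.63) = 1.903×10^-4 K/W
R_stainless steel pipe wall = ln(100.9/95)/(2π×15.6×8.63) = 7.123×10^-5 K/W
R_phenolic foam = ln(170.9/100.9)/(2π×0.0186×8.63) = 0.5225 K/W
R_cork board = ln(240.9/170.9)/(2π×0.041×8.63) = 0.1544 K/W
R_outer film = 1/(h_o·2πr_oL) = 1/(7.18×2π×0.2409×8.63) = 0.01066 K/W
R_total = 0.6878 K/W
Q = ΔT/R_total = 65/0.6878

Q ≈ 94.5 W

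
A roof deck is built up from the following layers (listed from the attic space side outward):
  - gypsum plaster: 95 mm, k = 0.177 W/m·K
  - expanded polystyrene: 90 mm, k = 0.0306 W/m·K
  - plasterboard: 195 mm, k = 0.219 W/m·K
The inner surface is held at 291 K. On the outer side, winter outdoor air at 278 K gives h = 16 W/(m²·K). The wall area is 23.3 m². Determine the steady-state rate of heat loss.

Using the resistance-network approach (series):
R_gypsum plaster = L/(kA) = 0.095/(0.177×23.3) = 0.02304 K/W
R_expanded polystyrene = L/(kA) = 0.09/(0.0306×23.3) = 0.1262 K/W
R_plasterboard = L/(kA) = 0.195/(0.219×23.3) = 0.03822 K/W
R_outer film = 1/(h_o·A) = 1/(16×23.3) = 0.002682 K/W
R_total = 0.1902 K/W
Q = ΔT / R_total = 13 / 0.1902

Q ≈ 68.4 W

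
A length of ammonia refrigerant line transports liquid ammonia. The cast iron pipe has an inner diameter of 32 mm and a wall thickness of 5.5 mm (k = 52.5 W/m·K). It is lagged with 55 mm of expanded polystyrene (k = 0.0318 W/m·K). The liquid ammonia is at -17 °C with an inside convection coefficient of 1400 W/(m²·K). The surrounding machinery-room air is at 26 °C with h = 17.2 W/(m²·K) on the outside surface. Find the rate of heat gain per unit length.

q′ ≈ 6.63 W/m

For a radial system each layer contributes R = ln(r_out/r_in)/(2πkL); films add R = 1/(hA).
R_inner film = 1/(h_i·2πr₁L) = 1/(1400×2π×0.016×1) = 0.007105 K/W
R_cast iron pipe wall = ln(21.5/16)/(2π×52.5×1) = 8.957×10^-4 K/W
R_expanded polystyrene = ln(76.5/21.5)/(2π×0.0318×1) = 6.352 K/W
R_outer film = 1/(h_o·2πr_oL) = 1/(17.2×2π×0.0765×1) = 0.121 K/W
R_total = 6.481 K/W
Q = ΔT/R_total = 43/6.481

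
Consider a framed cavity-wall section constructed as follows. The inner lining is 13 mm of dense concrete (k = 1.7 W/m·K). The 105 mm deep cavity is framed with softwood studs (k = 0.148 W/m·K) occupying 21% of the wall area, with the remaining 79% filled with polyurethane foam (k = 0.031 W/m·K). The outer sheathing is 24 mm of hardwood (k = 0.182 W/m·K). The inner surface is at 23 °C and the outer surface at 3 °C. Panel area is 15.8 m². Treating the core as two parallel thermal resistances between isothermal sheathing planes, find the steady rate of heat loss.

Q ≈ 156 W

Sheathing layers in series; stud and cavity paths in parallel between them.
R_inner = 0.013/(1.7×15.8) = 4.84×10^-4 K/W
R_stud  = 0.105/(0.148×0.21×15.8) = 0.2138 K/W
R_cav   = 0.105/(0.031×0.79×15.8) = 0.2714 K/W
1/R_core = 1/R_stud + 1/R_cav → R_core = 0.1196 K/W
R_outer = 0.024/(0.182×15.8) = 0.008346 K/W
R_total = 0.1284 K/W
Q = ΔT/R_total = 20/0.1284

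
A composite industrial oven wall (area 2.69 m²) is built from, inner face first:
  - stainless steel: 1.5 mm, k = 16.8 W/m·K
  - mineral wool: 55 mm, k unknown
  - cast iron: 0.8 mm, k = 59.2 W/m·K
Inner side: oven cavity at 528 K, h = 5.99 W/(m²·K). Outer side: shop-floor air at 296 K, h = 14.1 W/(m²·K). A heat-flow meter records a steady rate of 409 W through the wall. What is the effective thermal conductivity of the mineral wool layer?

k ≈ 0.0427 W/(m·K)

Model the wall as resistances in series:
R_inner film = 1/(h_i·A) = 1/(5.99×2.69) = 0.06206 K/W
R_stainless steel = L/(kA) = 0.0015/(16.8×2.69) = 3.319×10^-5 K/W
R_cast iron = L/(kA) = 0.0008/(59.2×2.69) = 5.024×10^-6 K/W
R_outer film = 1/(h_o·A) = 1/(14.1×2.69) = 0.02637 K/W
Sum of known resistances R_other = 0.08846 K/W
Total R = ΔT/Q = 232/409 = 0.5672 K/W
R_mineral wool = R_total − R_other = 0.4788 K/W
k = L/(R·A) = 0.055/(0.4788×2.69)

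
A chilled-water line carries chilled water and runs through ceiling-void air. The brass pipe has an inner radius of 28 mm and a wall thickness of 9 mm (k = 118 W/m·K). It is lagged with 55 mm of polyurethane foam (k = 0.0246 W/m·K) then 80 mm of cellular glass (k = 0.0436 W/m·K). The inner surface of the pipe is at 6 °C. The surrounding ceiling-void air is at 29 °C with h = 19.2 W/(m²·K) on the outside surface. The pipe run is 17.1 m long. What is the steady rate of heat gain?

Q ≈ 47.8 W

Treating each annulus and film as a series resistance:
R_brass pipe wall = ln(37/28)/(2π×118×17.1) = 2.198×10^-5 K/W
R_polyurethane foam = ln(92/37)/(2π×0.0246×17.1) = 0.3446 K/W
R_cellular glass = ln(172/92)/(2π×0.0436×17.1) = 0.1336 K/W
R_outer film = 1/(h_o·2πr_oL) = 1/(19.2×2π×0.172×17.1) = 0.002818 K/W
R_total = 0.481 K/W
Q = ΔT/R_total = 23/0.481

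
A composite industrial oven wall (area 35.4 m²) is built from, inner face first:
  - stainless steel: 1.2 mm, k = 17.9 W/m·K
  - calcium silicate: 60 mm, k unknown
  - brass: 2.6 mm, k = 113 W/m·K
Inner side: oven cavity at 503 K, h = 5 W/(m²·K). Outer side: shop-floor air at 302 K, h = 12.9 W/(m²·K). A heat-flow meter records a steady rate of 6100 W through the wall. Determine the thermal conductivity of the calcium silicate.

Thermal resistances in series:
R_inner film = 1/(h_i·A) = 1/(5×35.4) = 0.00565 K/W
R_stainless steel = L/(kA) = 0.0012/(17.9×35.4) = 1.894×10^-6 K/W
R_brass = L/(kA) = 0.0026/(113×35.4) = 6.5×10^-7 K/W
R_outer film = 1/(h_o·A) = 1/(12.9×35.4) = 0.00219 K/W
Sum of known resistances R_other = 0.007842 K/W
Total R = ΔT/Q = 201/6100 = 0.03295 K/W
R_calcium silicate = R_total − R_other = 0.02511 K/W
k = L/(R·A) = 0.06/(0.02511×35.4)

k ≈ 0.0675 W/(m·K)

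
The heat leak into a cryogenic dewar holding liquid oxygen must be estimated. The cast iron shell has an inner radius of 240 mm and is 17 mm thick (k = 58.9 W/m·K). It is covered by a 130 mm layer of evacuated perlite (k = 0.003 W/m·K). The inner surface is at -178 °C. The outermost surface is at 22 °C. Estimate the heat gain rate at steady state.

Q ≈ 5.77 W

For a spherical shell R = (1/r₁ − 1/r₂)/(4πk); film R = 1/(h·4πr²). In series:
R_cast iron shell = (1/0.24 − 1/0.257)/(4π×58.9) = 3.724×10^-4 K/W
R_evacuated perlite = (1/0.257 − 1/0.387)/(4π×0.003) = 34.67 K/W
R_total = 34.67 K/W
Q = ΔT/R_total = 200/34.67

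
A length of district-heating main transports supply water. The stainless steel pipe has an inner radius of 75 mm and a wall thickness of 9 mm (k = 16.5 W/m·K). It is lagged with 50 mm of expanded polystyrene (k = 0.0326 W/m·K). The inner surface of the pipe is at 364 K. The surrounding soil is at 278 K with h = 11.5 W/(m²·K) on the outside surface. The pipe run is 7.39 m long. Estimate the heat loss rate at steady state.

Treating each annulus and film as a series resistance:
R_stainless steel pipe wall = ln(84/75)/(2π×16.5×7.39) = 1.479×10^-4 K/W
R_expanded polystyrene = ln(134/84)/(2π×0.0326×7.39) = 0.3085 K/W
R_outer film = 1/(h_o·2πr_oL) = 1/(11.5×2π×0.134×7.39) = 0.01398 K/W
R_total = 0.3227 K/W
Q = ΔT/R_total = 86/0.3227

Q ≈ 267 W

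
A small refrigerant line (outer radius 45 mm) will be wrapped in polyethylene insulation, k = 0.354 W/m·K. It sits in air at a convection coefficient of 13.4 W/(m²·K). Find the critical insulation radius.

r_cr ≈ 26.4 mm

For a cylinder r_cr = k/h = 0.354/13.4
r_cr = 26.4 mm; since the bare radius (45 mm) is above r_cr, any added insulation will reduce heat loss.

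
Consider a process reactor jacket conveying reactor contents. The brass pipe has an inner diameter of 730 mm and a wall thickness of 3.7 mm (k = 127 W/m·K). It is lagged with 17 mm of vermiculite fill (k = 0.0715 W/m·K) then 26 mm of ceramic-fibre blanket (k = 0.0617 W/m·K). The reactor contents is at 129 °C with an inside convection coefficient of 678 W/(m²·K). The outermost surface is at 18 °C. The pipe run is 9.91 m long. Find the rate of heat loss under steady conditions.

Q ≈ 4090 W

Cylindrical conduction, so R = ln(r₂/r₁)/(2πkL) per layer, in series:
R_inner film = 1/(h_i·2πr₁L) = 1/(678×2π×0.365×9.91) = 6.49×10^-5 K/W
R_brass pipe wall = ln(368.7/365)/(2π×127×9.91) = 1.275×10^-6 K/W
R_vermiculite fill = ln(385.7/368.7)/(2π×0.0715×9.91) = 0.01012 K/W
R_ceramic-fibre blanket = ln(411.7/385.7)/(2π×0.0617×9.91) = 0.01698 K/W
R_total = 0.02717 K/W
Q = ΔT/R_total = 111/0.02717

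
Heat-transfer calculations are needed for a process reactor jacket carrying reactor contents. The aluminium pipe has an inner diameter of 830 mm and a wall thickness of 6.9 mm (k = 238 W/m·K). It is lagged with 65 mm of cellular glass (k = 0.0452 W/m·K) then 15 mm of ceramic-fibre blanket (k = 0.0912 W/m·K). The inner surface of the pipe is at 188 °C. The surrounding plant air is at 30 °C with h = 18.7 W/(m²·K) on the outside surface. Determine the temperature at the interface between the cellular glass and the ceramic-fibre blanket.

Treating each annulus and film as a series resistance:
R_aluminium pipe wall = ln(421.9/415)/(2π×238×1) = 1.103×10^-5 K/W
R_cellular glass = ln(486.9/421.9)/(2π×0.0452×1) = 0.5045 K/W
R_ceramic-fibre blanket = ln(501.9/486.9)/(2π×0.0912×1) = 0.05295 K/W
R_outer film = 1/(h_o·2πr_oL) = 1/(18.7×2π×0.5019×1) = 0.01696 K/W
R_total = 0.5745 K/W
Q = ΔT/R_total = 158/0.5745
Q = 275 W/m
T_interface = T_inner − Q·ΣR(inner→interface) = 188 − 275×0.5046

T ≈ 49.2 °C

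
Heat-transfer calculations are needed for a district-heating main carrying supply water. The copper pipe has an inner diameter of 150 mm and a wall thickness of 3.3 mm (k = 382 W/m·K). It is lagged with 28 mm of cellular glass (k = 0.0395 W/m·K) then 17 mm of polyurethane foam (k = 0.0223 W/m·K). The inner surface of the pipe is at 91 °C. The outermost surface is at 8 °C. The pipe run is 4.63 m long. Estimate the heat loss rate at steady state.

For a radial system each layer contributes R = ln(r_out/r_in)/(2πkL); films add R = 1/(hA).
R_copper pipe wall = ln(78.3/75)/(2π×382×4.63) = 3.875×10^-6 K/W
R_cellular glass = ln(106.3/78.3)/(2π×0.0395×4.63) = 0.266 K/W
R_polyurethane foam = ln(123.3/106.3)/(2π×0.0223×4.63) = 0.2287 K/W
R_total = 0.4947 K/W
Q = ΔT/R_total = 83/0.4947

Q ≈ 168 W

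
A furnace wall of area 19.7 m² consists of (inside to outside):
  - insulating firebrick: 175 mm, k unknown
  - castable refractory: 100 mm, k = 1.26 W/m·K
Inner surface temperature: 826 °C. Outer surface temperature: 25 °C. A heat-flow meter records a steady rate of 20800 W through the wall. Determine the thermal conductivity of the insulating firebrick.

Thermal resistances in series:
R_castable refractory = L/(kA) = 0.1/(1.26×19.7) = 0.004029 K/W
Sum of known resistances R_other = 0.004029 K/W
Total R = ΔT/Q = 801/20800 = 0.03851 K/W
R_insulating firebrick = R_total − R_other = 0.03448 K/W
k = L/(R·A) = 0.175/(0.03448×19.7)

k ≈ 0.258 W/(m·K)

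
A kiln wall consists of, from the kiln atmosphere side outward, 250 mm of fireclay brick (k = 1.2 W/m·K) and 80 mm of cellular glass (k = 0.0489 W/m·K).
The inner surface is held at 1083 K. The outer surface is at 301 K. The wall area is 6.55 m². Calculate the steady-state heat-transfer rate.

Model the wall as resistances in series:
R_fireclay brick = L/(kA) = 0.25/(1.2×6.55) = 0.03181 K/W
R_cellular glass = L/(kA) = 0.08/(0.0489×6.55) = 0.2498 K/W
R_total = 0.2816 K/W
Q = ΔT / R_total = 782 / 0.2816

Q ≈ 2780 W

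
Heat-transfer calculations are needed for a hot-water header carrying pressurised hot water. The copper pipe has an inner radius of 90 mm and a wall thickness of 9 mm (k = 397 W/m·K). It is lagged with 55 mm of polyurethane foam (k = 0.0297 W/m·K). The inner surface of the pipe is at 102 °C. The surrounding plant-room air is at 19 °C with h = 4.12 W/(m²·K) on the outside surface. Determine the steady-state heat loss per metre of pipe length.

q′ ≈ 31.7 W/m

Radial resistances (cylindrical: R_cond = ln(r_o/r_i)/(2πkL), R_conv = 1/(h·2πrL)):
R_copper pipe wall = ln(99/90)/(2π×397×1) = 3.821×10^-5 K/W
R_polyurethane foam = ln(154/99)/(2π×0.0297×1) = 2.368 K/W
R_outer film = 1/(h_o·2πr_oL) = 1/(4.12×2π×0.154×1) = 0.2508 K/W
R_total = 2.619 K/W
Q = ΔT/R_total = 83/2.619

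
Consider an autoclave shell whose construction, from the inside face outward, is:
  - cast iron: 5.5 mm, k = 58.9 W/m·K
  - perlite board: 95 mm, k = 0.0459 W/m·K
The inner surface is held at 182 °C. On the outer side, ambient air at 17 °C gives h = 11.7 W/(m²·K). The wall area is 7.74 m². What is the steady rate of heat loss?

Q ≈ 593 W

Model the wall as resistances in series:
R_cast iron = L/(kA) = 0.0055/(58.9×7.74) = 1.206×10^-5 K/W
R_perlite board = L/(kA) = 0.095/(0.0459×7.74) = 0.2674 K/W
R_outer film = 1/(h_o·A) = 1/(11.7×7.74) = 0.01104 K/W
R_total = 0.2785 K/W
Q = ΔT / R_total = 165 / 0.2785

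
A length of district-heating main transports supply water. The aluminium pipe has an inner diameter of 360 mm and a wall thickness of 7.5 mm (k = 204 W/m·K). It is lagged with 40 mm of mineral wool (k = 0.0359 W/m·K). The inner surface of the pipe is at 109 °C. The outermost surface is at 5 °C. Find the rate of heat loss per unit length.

q′ ≈ 121 W/m

Radial resistances (cylindrical: R_cond = ln(r_o/r_i)/(2πkL), R_conv = 1/(h·2πrL)):
R_aluminium pipe wall = ln(187.5/180)/(2π×204×1) = 3.185×10^-5 K/W
R_mineral wool = ln(227.5/187.5)/(2π×0.0359×1) = 0.8573 K/W
R_total = 0.8573 K/W
Q = ΔT/R_total = 104/0.8573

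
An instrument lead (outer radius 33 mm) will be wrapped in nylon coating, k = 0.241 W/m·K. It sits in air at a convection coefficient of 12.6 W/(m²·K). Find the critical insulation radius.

For a cylinder r_cr = k/h = 0.241/12.6
r_cr = 19.1 mm; since the bare radius (33 mm) is above r_cr, any added insulation will reduce heat loss.

r_cr ≈ 19.1 mm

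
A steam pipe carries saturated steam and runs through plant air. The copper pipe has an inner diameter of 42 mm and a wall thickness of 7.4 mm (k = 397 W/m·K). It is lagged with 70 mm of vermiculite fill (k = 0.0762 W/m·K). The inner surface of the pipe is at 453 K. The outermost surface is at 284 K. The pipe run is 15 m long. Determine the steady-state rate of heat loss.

Per-layer cylindrical resistances, series-summed:
R_copper pipe wall = ln(28.4/21)/(2π×397×15) = 8.068×10^-6 K/W
R_vermiculite fill = ln(98.4/28.4)/(2π×0.0762×15) = 0.173 K/W
R_total = 0.173 K/W
Q = ΔT/R_total = 169/0.173

Q ≈ 977 W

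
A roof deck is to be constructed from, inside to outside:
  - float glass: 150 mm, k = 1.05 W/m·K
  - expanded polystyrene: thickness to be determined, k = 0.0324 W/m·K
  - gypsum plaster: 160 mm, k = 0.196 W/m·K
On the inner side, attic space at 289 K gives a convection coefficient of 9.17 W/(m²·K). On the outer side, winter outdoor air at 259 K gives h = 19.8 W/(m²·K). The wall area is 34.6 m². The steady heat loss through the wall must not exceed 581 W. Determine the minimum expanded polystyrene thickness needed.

L ≈ 21.6 mm

Series thermal resistances:
R_inner film = 1/(h_i·A) = 1/(9.17×34.6) = 0.003152 K/W
R_float glass = L/(kA) = 0.15/(1.05×34.6) = 0.004129 K/W
R_gypsum plaster = L/(kA) = 0.16/(0.196×34.6) = 0.02359 K/W
R_outer film = 1/(h_o·A) = 1/(19.8×34.6) = 0.00146 K/W
Sum of the known resistances R_other = 0.03233 K/W
Required total resistance R_tot = ΔT/Q_allow = 30/581 = 0.05164 K/W
R_expanded polystyrene = R_tot − R_other = 0.0193 K/W
L = R·k·A = 0.0193×0.0324×34.6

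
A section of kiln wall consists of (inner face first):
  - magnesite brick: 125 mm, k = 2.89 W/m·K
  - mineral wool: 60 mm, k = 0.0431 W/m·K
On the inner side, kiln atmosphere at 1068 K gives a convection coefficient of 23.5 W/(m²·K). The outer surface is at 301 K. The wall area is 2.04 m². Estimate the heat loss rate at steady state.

Q ≈ 1060 W

Using the resistance-network approach (series):
R_inner film = 1/(h_i·A) = 1/(23.5×2.04) = 0.02086 K/W
R_magnesite brick = L/(kA) = 0.125/(2.89×2.04) = 0.0212 K/W
R_mineral wool = L/(kA) = 0.06/(0.0431×2.04) = 0.6824 K/W
R_total = 0.7245 K/W
Q = ΔT / R_total = 767 / 0.7245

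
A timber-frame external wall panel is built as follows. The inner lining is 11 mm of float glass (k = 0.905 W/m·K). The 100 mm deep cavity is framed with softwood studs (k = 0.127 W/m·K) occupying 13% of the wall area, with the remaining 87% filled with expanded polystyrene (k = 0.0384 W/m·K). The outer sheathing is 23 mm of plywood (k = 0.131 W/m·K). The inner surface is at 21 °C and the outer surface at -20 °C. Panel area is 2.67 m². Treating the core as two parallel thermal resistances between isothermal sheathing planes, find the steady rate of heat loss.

Sheathing layers in series; stud and cavity paths in parallel between them.
R_inner = 0.011/(0.905×2.67) = 0.004552 K/W
R_stud  = 0.1/(0.127×0.13×2.67) = 2.269 K/W
R_cav   = 0.1/(0.0384×0.87×2.67) = 1.121 K/W
1/R_core = 1/R_stud + 1/R_cav → R_core = 0.7503 K/W
R_outer = 0.023/(0.131×2.67) = 0.06576 K/W
R_total = 0.8206 K/W
Q = ΔT/R_total = 41/0.8206

Q ≈ 50 W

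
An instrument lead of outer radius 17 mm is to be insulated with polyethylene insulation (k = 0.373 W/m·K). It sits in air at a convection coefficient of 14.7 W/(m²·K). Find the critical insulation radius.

For a cylinder r_cr = k/h = 0.373/14.7
r_cr = 25.4 mm; since the bare radius (17 mm) is below r_cr, adding a thin layer of insulation will *increase* heat loss.

r_cr ≈ 25.4 mm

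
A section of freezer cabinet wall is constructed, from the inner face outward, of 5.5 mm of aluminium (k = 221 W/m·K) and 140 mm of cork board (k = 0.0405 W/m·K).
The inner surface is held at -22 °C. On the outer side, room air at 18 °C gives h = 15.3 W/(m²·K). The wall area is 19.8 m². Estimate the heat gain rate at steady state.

Thermal resistances in series:
R_aluminium = L/(kA) = 0.0055/(221×19.8) = 1.257×10^-6 K/W
R_cork board = L/(kA) = 0.14/(0.0405×19.8) = 0.1746 K/W
R_outer film = 1/(h_o·A) = 1/(15.3×19.8) = 0.003301 K/W
R_total = 0.1779 K/W
Q = ΔT / R_total = 40 / 0.1779

Q ≈ 225 W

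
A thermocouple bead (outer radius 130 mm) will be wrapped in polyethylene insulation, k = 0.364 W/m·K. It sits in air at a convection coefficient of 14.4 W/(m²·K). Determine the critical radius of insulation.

r_cr ≈ 50.6 mm

For a sphere r_cr = 2k/h = 2×0.364/14.4
r_cr = 50.6 mm; since the bare radius (130 mm) is above r_cr, any added insulation will reduce heat loss.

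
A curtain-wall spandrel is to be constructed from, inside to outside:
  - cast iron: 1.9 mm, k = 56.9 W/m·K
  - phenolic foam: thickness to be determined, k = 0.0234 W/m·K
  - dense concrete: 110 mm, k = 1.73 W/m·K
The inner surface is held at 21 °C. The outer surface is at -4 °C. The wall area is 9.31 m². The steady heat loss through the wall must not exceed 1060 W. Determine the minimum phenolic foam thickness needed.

L ≈ 3.65 mm

Treating each layer as a thermal resistance in series:
R_cast iron = L/(kA) = 0.0019/(56.9×9.31) = 3.587×10^-6 K/W
R_dense concrete = L/(kA) = 0.11/(1.73×9.31) = 0.00683 K/W
Sum of the known resistances R_other = 0.006833 K/W
Required total resistance R_tot = ΔT/Q_allow = 25/1060 = 0.02358 K/W
R_phenolic foam = R_tot − R_other = 0.01675 K/W
L = R·k·A = 0.01675×0.0234×9.31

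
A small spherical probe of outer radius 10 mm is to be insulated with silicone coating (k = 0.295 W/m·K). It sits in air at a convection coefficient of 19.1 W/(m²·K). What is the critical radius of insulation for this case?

For a sphere r_cr = 2k/h = 2×0.295/19.1
r_cr = 30.9 mm; since the bare radius (10 mm) is below r_cr, adding a thin layer of insulation will *increase* heat loss.

r_cr ≈ 30.9 mm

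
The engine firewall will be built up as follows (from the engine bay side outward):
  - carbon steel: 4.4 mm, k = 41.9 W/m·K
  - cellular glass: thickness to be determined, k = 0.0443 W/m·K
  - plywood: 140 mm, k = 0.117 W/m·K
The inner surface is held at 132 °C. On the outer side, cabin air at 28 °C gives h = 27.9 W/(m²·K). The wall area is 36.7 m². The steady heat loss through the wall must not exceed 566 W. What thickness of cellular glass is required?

Model the wall as resistances in series:
R_carbon steel = L/(kA) = 0.0044/(41.9×36.7) = 2.861×10^-6 K/W
R_plywood = L/(kA) = 0.14/(0.117×36.7) = 0.0326 K/W
R_outer film = 1/(h_o·A) = 1/(27.9×36.7) = 9.766×10^-4 K/W
Sum of the known resistances R_other = 0.03358 K/W
Required total resistance R_tot = ΔT/Q_allow = 104/566 = 0.1837 K/W
R_cellular glass = R_tot − R_other = 0.1502 K/W
L = R·k·A = 0.1502×0.0443×36.7

L ≈ 244 mm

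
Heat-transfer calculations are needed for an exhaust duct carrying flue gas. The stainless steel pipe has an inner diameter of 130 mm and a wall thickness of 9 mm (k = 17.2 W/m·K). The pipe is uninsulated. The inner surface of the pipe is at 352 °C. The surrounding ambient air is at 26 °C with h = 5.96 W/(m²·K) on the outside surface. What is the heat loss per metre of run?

Per-layer cylindrical resistances, series-summed:
R_stainless steel pipe wall = ln(74/65)/(2π×17.2×1) = 0.0012 K/W
R_outer film = 1/(h_o·2πr_oL) = 1/(5.96×2π×0.074×1) = 0.3609 K/W
R_total = 0.3621 K/W
Q = ΔT/R_total = 326/0.3621

q′ ≈ 900 W/m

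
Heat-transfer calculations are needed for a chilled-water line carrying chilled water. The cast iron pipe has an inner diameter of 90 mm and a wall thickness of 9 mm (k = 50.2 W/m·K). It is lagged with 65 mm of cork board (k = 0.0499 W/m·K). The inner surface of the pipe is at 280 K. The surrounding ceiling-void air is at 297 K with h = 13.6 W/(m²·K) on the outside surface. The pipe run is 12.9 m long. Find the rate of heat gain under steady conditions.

Q ≈ 83.7 W

Per-layer cylindrical resistances, series-summed:
R_cast iron pipe wall = ln(54/45)/(2π×50.2×12.9) = 4.481×10^-5 K/W
R_cork board = ln(119/54)/(2π×0.0499×12.9) = 0.1954 K/W
R_outer film = 1/(h_o·2πr_oL) = 1/(13.6×2π×0.119×12.9) = 0.007623 K/W
R_total = 0.203 K/W
Q = ΔT/R_total = 17/0.203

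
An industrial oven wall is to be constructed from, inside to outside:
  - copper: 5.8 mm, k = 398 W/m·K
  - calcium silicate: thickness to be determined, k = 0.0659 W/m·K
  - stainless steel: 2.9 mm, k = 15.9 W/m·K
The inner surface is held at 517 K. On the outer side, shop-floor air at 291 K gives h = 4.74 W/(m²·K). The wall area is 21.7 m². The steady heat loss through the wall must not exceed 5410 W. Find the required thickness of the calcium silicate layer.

Treating each layer as a thermal resistance in series:
R_copper = L/(kA) = 0.0058/(398×21.7) = 6.716×10^-7 K/W
R_stainless steel = L/(kA) = 0.0029/(15.9×21.7) = 8.405×10^-6 K/W
R_outer film = 1/(h_o·A) = 1/(4.74×21.7) = 0.009722 K/W
Sum of the known resistances R_other = 0.009731 K/W
Required total resistance R_tot = ΔT/Q_allow = 226/5410 = 0.04177 K/W
R_calcium silicate = R_tot − R_other = 0.03204 K/W
L = R·k·A = 0.03204×0.0659×21.7

L ≈ 45.8 mm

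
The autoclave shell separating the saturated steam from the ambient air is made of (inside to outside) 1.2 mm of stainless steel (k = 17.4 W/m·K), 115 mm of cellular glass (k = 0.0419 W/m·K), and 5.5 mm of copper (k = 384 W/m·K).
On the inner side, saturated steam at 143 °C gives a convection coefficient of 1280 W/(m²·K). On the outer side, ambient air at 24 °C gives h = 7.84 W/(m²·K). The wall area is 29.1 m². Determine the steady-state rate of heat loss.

Q ≈ 1210 W

Model the wall as resistances in series:
R_inner film = 1/(h_i·A) = 1/(1280×29.1) = 2.685×10^-5 K/W
R_stainless steel = L/(kA) = 0.0012/(17.4×29.1) = 2.37×10^-6 K/W
R_cellular glass = L/(kA) = 0.115/(0.0419×29.1) = 0.09432 K/W
R_copper = L/(kA) = 0.0055/(384×29.1) = 4.922×10^-7 K/W
R_outer film = 1/(h_o·A) = 1/(7.84×29.1) = 0.004383 K/W
R_total = 0.09873 K/W
Q = ΔT / R_total = 119 / 0.09873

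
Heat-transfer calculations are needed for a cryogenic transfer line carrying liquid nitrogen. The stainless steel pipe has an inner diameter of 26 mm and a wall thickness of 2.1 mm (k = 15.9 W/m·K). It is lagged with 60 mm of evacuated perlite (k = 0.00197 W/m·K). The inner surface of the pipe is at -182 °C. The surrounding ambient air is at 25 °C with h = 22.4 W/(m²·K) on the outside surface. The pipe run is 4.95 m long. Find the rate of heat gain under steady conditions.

Q ≈ 7.9 W

Treating each annulus and film as a series resistance:
R_stainless steel pipe wall = ln(15.1/13)/(2π×15.9×4.95) = 3.028×10^-4 K/W
R_evacuated perlite = ln(75.1/15.1)/(2π×0.00197×4.95) = 26.18 K/W
R_outer film = 1/(h_o·2πr_oL) = 1/(22.4×2π×0.0751×4.95) = 0.01911 K/W
R_total = 26.2 K/W
Q = ΔT/R_total = 207/26.2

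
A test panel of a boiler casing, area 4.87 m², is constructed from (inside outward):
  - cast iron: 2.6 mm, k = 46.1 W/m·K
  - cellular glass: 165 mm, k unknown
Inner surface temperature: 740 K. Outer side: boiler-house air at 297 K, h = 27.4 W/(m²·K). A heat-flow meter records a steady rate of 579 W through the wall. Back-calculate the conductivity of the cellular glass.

Thermal resistances in series:
R_cast iron = L/(kA) = 0.0026/(46.1×4.87) = 1.158×10^-5 K/W
R_outer film = 1/(h_o·A) = 1/(27.4×4.87) = 0.007494 K/W
Sum of known resistances R_other = 0.007506 K/W
Total R = ΔT/Q = 443/579 = 0.7651 K/W
R_cellular glass = R_total − R_other = 0.7576 K/W
k = L/(R·A) = 0.165/(0.7576×4.87)

k ≈ 0.0447 W/(m·K)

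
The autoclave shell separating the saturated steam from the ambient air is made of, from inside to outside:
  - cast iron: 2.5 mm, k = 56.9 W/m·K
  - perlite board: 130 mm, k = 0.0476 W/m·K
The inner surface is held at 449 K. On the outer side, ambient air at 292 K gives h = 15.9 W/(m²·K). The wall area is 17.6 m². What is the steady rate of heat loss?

Q ≈ 989 W

Treating each layer as a thermal resistance in series:
R_cast iron = L/(kA) = 0.0025/(56.9×17.6) = 2.496×10^-6 K/W
R_perlite board = L/(kA) = 0.13/(0.0476×17.6) = 0.1552 K/W
R_outer film = 1/(h_o·A) = 1/(15.9×17.6) = 0.003573 K/W
R_total = 0.1588 K/W
Q = ΔT / R_total = 157 / 0.1588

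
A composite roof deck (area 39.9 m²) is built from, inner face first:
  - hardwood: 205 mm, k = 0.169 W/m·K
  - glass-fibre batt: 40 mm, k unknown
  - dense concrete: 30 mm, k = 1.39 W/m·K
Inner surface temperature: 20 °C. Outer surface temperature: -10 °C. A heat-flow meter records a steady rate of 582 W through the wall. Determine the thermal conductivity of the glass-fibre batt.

k ≈ 0.0487 W/(m·K)

Using the resistance-network approach (series):
R_hardwood = L/(kA) = 0.205/(0.169×39.9) = 0.0304 K/W
R_dense concrete = L/(kA) = 0.03/(1.39×39.9) = 5.409×10^-4 K/W
Sum of known resistances R_other = 0.03094 K/W
Total R = ΔT/Q = 30/582 = 0.05155 K/W
R_glass-fibre batt = R_total − R_other = 0.0206 K/W
k = L/(R·A) = 0.04/(0.0206×39.9)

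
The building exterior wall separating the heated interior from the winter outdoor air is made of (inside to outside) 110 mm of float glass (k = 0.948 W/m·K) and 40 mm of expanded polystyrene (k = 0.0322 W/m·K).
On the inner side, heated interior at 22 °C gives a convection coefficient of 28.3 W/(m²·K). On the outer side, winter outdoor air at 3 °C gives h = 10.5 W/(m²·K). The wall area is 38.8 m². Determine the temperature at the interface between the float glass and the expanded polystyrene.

Model the wall as resistances in series:
R_inner film = 1/(h_i·A) = 1/(28.3×38.8) = 9.107×10^-4 K/W
R_float glass = L/(kA) = 0.11/(0.948×38.8) = 0.002991 K/W
R_expanded polystyrene = L/(kA) = 0.04/(0.0322×38.8) = 0.03202 K/W
R_outer film = 1/(h_o·A) = 1/(10.5×38.8) = 0.002455 K/W
R_total = 0.03837 K/W;  Q = ΔT/R_total = 19/0.03837 = 495.1 W
T_interface = T_inner − Q·ΣR(inner→interface) = 22 − 495×0.003901

T ≈ 20.1 °C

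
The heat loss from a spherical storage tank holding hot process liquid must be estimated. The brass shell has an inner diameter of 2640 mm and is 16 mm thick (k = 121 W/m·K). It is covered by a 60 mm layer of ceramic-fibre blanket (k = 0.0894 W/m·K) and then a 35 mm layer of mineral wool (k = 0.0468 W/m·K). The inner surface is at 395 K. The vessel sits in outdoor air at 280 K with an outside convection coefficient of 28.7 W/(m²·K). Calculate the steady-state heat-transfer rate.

Radial (spherical) resistances in series:
R_brass shell = (1/1.32 − 1/1.336)/(4π×121) = 5.967×10^-6 K/W
R_ceramic-fibre blanket = (1/1.336 − 1/1.396)/(4π×0.0894) = 0.02864 K/W
R_mineral wool = (1/1.396 − 1/1.431)/(4π×0.0468) = 0.02979 K/W
R_outer film = 1/(h·4πr_o²) = 1/(28.7×4π×1.431²) = 0.001354 K/W
R_total = 0.05979 K/W
Q = ΔT/R_total = 115/0.05979

Q ≈ 1920 W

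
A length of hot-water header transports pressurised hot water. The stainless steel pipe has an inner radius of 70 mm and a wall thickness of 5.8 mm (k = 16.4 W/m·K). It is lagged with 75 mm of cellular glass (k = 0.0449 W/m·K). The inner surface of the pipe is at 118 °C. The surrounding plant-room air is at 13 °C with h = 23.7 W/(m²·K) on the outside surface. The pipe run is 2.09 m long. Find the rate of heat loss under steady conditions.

Per-layer cylindrical resistances, series-summed:
R_stainless steel pipe wall = ln(75.8/70)/(2π×16.4×2.09) = 3.696×10^-4 K/W
R_cellular glass = ln(150.8/75.8)/(2π×0.0449×2.09) = 1.167 K/W
R_outer film = 1/(h_o·2πr_oL) = 1/(23.7×2π×0.1508×2.09) = 0.02131 K/W
R_total = 1.188 K/W
Q = ΔT/R_total = 105/1.188

Q ≈ 88.4 W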